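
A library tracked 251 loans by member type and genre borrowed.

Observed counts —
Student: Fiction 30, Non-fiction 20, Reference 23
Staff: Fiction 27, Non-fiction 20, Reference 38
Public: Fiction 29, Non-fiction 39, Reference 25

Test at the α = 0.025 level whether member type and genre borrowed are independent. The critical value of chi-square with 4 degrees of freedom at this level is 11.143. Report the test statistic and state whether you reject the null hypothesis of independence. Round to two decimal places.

Row totals: 73, 85, 93. Column totals: 86, 79, 86. Grand total N = 251.
Expected counts (row total × column total / N):
  Student, Fiction: 73×86/251 = 25.012
  Student, Non-fiction: 73×79/251 = 22.976
  Student, Reference: 73×86/251 = 25.012
  Staff, Fiction: 85×86/251 = 29.124
  Staff, Non-fiction: 85×79/251 = 26.753
  Staff, Reference: 85×86/251 = 29.124
  Public, Fiction: 93×86/251 = 31.865
  Public, Non-fiction: 93×79/251 = 29.271
  Public, Reference: 93×86/251 = 31.865
Contributions (O − E)²/E:
  (30 − 25.012)²/25.012 = 0.9947
  (20 − 22.976)²/22.976 = 0.3855
  (23 − 25.012)²/25.012 = 0.1618
  (27 − 29.124)²/29.124 = 0.1549
  (20 − 26.753)²/26.753 = 1.7046
  (38 − 29.124)²/29.124 = 2.7051
  (29 − 31.865)²/31.865 = 0.2576
  (39 − 29.271)²/29.271 = 3.2337
  (25 − 31.865)²/31.865 = 1.4790
χ² = 0.9947 + 0.3855 + 0.1618 + 0.1549 + 1.7046 + 2.7051 + 0.2576 + 3.2337 + 1.4790 = 11.08
df = (3−1)(3−1) = 4. Since 11.08 < 11.143, fail to reject the null hypothesis of independence at α = 0.025.

11.08; fail to reject H₀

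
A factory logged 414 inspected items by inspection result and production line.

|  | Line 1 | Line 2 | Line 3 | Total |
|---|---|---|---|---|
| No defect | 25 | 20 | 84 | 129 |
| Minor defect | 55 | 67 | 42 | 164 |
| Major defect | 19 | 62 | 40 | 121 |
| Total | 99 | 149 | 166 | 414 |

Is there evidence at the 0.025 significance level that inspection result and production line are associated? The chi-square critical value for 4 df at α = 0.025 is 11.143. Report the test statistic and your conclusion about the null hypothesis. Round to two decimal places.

65.03; reject H₀

Grand total N = 414.
Expected counts (row total × column total / N):
  No defect, Line 1: 129×99/414 = 30.848
  No defect, Line 2: 129×149/414 = 46.428
  No defect, Line 3: 129×166/414 = 51.725
  Minor defect, Line 1: 164×99/414 = 39.217
  Minor defect, Line 2: 164×149/414 = 59.024
  Minor defect, Line 3: 164×166/414 = 65.758
  Major defect, Line 1: 121×99/414 = 28.935
  Major defect, Line 2: 121×149/414 = 43.548
  Major defect, Line 3: 121×166/414 = 48.517
Contributions (O − E)²/E:
  (25 − 30.848)²/30.848 = 1.1086
  (20 − 46.428)²/46.428 = 15.0435
  (84 − 51.725)²/51.725 = 20.1387
  (55 − 39.217)²/39.217 = 6.3519
  (67 − 59.024)²/59.024 = 1.0778
  (42 − 65.758)²/65.758 = 8.5836
  (19 − 28.935)²/28.935 = 3.4112
  (62 − 43.548)²/43.548 = 7.8184
  (40 − 48.517)²/48.517 = 1.4951
χ² = 1.1086 + 15.0435 + 20.1387 + 6.3519 + 1.0778 + 8.5836 + 3.4112 + 7.8184 + 1.4951 = 65.03
df = (3−1)(3−1) = 4. Since 65.03 > 11.143, reject the null hypothesis of independence at α = 0.025.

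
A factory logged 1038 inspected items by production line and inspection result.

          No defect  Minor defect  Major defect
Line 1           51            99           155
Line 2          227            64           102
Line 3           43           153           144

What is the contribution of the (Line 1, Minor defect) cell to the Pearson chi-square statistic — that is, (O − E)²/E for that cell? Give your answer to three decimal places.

0.407

Row total (Line 1) = 305; column total (Minor defect) = 316; N = 1038.
Expected count E = 305 × 316 / 1038 = 92.8516.
Contribution = (O − E)²/E = (99 − 92.8516)² / 92.8516 = 0.407.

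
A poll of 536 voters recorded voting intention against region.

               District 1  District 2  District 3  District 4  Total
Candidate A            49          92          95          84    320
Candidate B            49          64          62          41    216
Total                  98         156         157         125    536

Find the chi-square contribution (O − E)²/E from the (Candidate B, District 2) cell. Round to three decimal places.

Row total (Candidate B) = 216; column total (District 2) = 156; N = 536.
Expected count E = 216 × 156 / 536 = 62.8657.
Contribution = (O − E)²/E = (64 − 62.8657)² / 62.8657 = 0.020.

0.020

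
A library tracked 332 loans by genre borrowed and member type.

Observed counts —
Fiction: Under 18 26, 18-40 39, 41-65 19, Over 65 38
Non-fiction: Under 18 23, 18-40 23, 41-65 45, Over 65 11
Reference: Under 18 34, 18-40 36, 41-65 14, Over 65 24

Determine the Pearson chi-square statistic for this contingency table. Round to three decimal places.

42.485

Row totals: 122, 102, 108. Column totals: 83, 98, 78, 73. Grand total N = 332.
Expected counts (row total × column total / N):
  Fiction, Under 18: 122×83/332 = 30.5000
  Fiction, 18-40: 122×98/332 = 36.0120
  Fiction, 41-65: 122×78/332 = 28.6627
  Fiction, Over 65: 122×73/332 = 26.8253
  Non-fiction, Under 18: 102×83/332 = 25.5000
  Non-fiction, 18-40: 102×98/332 = 30.1084
  Non-fiction, 41-65: 102×78/332 = 23.9639
  Non-fiction, Over 65: 102×73/332 = 22.4277
  Reference, Under 18: 108×83/332 = 27.0000
  Reference, 18-40: 108×98/332 = 31.8795
  Reference, 41-65: 108×78/332 = 25.3735
  Reference, Over 65: 108×73/332 = 23.7470
Contributions (O − E)²/E:
  (26 − 30.5000)²/30.5000 = 0.6639
  (39 − 36.0120)²/36.0120 = 0.2479
  (19 − 28.6627)²/28.6627 = 3.2575
  (38 − 26.8253)²/26.8253 = 4.6551
  (23 − 25.5000)²/25.5000 = 0.2451
  (23 − 30.1084)²/30.1084 = 1.6782
  (45 − 23.9639)²/23.9639 = 18.4660
  (11 − 22.4277)²/22.4277 = 5.8228
  (34 − 27.0000)²/27.0000 = 1.8148
  (36 − 31.8795)²/31.8795 = 0.5326
  (14 − 25.3735)²/25.3735 = 5.0981
  (24 − 23.7470)²/23.7470 = 0.0027
χ² = 0.6639 + 0.2479 + 3.2575 + 4.6551 + 0.2451 + 1.6782 + 18.4660 + 5.8228 + 1.8148 + 0.5326 + 5.0981 + 0.0027 = 42.485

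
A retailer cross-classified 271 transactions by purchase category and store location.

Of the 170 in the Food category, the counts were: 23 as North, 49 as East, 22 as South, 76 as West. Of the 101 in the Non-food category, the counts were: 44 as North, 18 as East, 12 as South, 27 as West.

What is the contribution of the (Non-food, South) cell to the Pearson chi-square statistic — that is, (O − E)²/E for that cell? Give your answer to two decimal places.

0.04

Row total (Non-food) = 101; column total (South) = 34; N = 271.
Expected count E = 101 × 34 / 271 = 12.672.
Contribution = (O − E)²/E = (12 − 12.672)² / 12.672 = 0.04.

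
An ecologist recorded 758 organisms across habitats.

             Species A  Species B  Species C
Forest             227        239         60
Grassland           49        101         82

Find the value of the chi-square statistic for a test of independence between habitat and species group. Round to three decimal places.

Row totals: 526, 232. Column totals: 276, 340, 142. Grand total N = 758.
Expected counts (row total × column total / N):
  Forest, Species A: 526×276/758 = 191.5251
  Forest, Species B: 526×340/758 = 235.9367
  Forest, Species C: 526×142/758 = 98.5383
  Grassland, Species A: 232×276/758 = 84.4749
  Grassland, Species B: 232×340/758 = 104.0633
  Grassland, Species C: 232×142/758 = 43.4617
Contributions (O − E)²/E:
  (227 − 191.5251)²/191.5251 = 6.5708
  (239 − 235.9367)²/235.9367 = 0.0398
  (60 − 98.5383)²/98.5383 = 15.0723
  (49 − 84.4749)²/84.4749 = 14.8975
  (101 − 104.0633)²/104.0633 = 0.0902
  (82 − 43.4617)²/43.4617 = 34.1726
χ² = 6.5708 + 0.0398 + 15.0723 + 14.8975 + 0.0902 + 34.1726 = 70.843

70.843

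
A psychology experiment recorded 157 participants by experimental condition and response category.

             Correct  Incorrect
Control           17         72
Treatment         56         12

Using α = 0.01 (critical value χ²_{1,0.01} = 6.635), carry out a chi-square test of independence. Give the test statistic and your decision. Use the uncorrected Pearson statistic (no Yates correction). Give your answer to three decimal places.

61.993; reject H₀

Row totals: 89, 68. Column totals: 73, 84. Grand total N = 157.
Expected counts (row total × column total / N):
  Control, Correct: 89×73/157 = 41.3822
  Control, Incorrect: 89×84/157 = 47.6178
  Treatment, Correct: 68×73/157 = 31.6178
  Treatment, Incorrect: 68×84/157 = 36.3822
Contributions (O − E)²/E:
  (17 − 41.3822)²/41.3822 = 14.3659
  (72 − 47.6178)²/47.6178 = 12.4847
  (56 − 31.6178)²/31.6178 = 18.8024
  (12 − 36.3822)²/36.3822 = 16.3402
χ² = 14.3659 + 12.4847 + 18.8024 + 16.3402 = 61.993
df = (2−1)(2−1) = 1. Since 61.993 > 6.635, reject the null hypothesis of independence at α = 0.01.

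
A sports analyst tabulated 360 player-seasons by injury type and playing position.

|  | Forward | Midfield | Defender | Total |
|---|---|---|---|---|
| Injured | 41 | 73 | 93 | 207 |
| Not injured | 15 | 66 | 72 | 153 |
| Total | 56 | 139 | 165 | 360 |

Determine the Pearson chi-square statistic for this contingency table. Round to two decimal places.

7.16

Grand total N = 360.
Expected counts (row total × column total / N):
  Injured, Forward: 207×56/360 = 32.200
  Injured, Midfield: 207×139/360 = 79.925
  Injured, Defender: 207×165/360 = 94.875
  Not injured, Forward: 153×56/360 = 23.800
  Not injured, Midfield: 153×139/360 = 59.075
  Not injured, Defender: 153×165/360 = 70.125
Contributions (O − E)²/E:
  (41 − 32.200)²/32.200 = 2.4050
  (73 − 79.925)²/79.925 = 0.6000
  (93 − 94.875)²/94.875 = 0.0371
  (15 − 23.800)²/23.800 = 3.2538
  (66 − 59.075)²/59.075 = 0.8118
  (72 − 70.125)²/70.125 = 0.0501
χ² = 2.4050 + 0.6000 + 0.0371 + 3.2538 + 0.8118 + 0.0501 = 7.16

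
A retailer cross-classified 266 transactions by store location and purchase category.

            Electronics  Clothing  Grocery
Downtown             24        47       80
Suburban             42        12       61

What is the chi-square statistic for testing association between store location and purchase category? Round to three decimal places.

23.796

Row totals: 151, 115. Column totals: 66, 59, 141. Grand total N = 266.
Expected counts (row total × column total / N):
  Downtown, Electronics: 151×66/266 = 37.4662
  Downtown, Clothing: 151×59/266 = 33.4925
  Downtown, Grocery: 151×141/266 = 80.0414
  Suburban, Electronics: 115×66/266 = 28.5338
  Suburban, Clothing: 115×59/266 = 25.5075
  Suburban, Grocery: 115×141/266 = 60.9586
Contributions (O − E)²/E:
  (24 − 37.4662)²/37.4662 = 4.8401
  (47 − 33.4925)²/33.4925 = 5.4476
  (80 − 80.0414)²/80.0414 = 0.0000
  (42 − 28.5338)²/28.5338 = 6.3552
  (12 − 25.5075)²/25.5075 = 7.1529
  (61 − 60.9586)²/60.9586 = 0.0000
χ² = 4.8401 + 5.4476 + 0.0000 + 6.3552 + 7.1529 + 0.0000 = 23.796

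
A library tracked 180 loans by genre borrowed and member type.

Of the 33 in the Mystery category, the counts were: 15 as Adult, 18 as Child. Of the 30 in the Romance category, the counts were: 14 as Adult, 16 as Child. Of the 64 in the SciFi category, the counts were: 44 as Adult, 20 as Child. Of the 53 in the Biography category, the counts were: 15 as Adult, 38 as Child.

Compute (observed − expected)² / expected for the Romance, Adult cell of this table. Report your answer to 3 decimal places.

0.030

Row total (Romance) = 30; column total (Adult) = 88; N = 180.
Expected count E = 30 × 88 / 180 = 14.6667.
Contribution = (O − E)²/E = (14 − 14.6667)² / 14.6667 = 0.030.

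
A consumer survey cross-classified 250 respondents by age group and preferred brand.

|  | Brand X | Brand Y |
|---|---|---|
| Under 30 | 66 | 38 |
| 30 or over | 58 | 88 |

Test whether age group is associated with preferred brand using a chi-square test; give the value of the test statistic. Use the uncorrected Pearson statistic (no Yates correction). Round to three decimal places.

Row totals: 104, 146. Column totals: 124, 126. Grand total N = 250.
Expected counts (row total × column total / N):
  Under 30, Brand X: 104×124/250 = 51.5840
  Under 30, Brand Y: 104×126/250 = 52.4160
  30 or over, Brand X: 146×124/250 = 72.4160
  30 or over, Brand Y: 146×126/250 = 73.5840
Contributions (O − E)²/E:
  (66 − 51.5840)²/51.5840 = 4.0288
  (38 − 52.4160)²/52.4160 = 3.9648
  (58 − 72.4160)²/72.4160 = 2.8698
  (88 − 73.5840)²/73.5840 = 2.8243
χ² = 4.0288 + 3.9648 + 2.8698 + 2.8243 = 13.688

13.688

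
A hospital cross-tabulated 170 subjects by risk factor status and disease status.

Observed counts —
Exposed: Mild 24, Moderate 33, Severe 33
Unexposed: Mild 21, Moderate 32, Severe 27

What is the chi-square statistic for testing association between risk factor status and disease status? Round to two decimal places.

0.23

Row totals: 90, 80. Column totals: 45, 65, 60. Grand total N = 170.
Expected counts (row total × column total / N):
  Exposed, Mild: 90×45/170 = 23.824
  Exposed, Moderate: 90×65/170 = 34.412
  Exposed, Severe: 90×60/170 = 31.765
  Unexposed, Mild: 80×45/170 = 21.176
  Unexposed, Moderate: 80×65/170 = 30.588
  Unexposed, Severe: 80×60/170 = 28.235
Contributions (O − E)²/E:
  (24 − 23.824)²/23.824 = 0.0013
  (33 − 34.412)²/34.412 = 0.0579
  (33 − 31.765)²/31.765 = 0.0480
  (21 − 21.176)²/21.176 = 0.0015
  (32 − 30.588)²/30.588 = 0.0652
  (27 − 28.235)²/28.235 = 0.0540
χ² = 0.0013 + 0.0579 + 0.0480 + 0.0015 + 0.0652 + 0.0540 = 0.23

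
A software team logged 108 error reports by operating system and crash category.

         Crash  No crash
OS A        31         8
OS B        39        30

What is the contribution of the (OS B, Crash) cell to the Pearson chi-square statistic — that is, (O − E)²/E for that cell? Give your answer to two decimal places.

0.73

Row total (OS B) = 69; column total (Crash) = 70; N = 108.
Expected count E = 69 × 70 / 108 = 44.722.
Contribution = (O − E)²/E = (39 − 44.722)² / 44.722 = 0.73.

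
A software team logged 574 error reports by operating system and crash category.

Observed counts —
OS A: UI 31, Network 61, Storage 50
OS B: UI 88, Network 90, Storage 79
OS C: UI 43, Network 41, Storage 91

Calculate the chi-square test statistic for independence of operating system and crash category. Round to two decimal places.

28.22

Row totals: 142, 257, 175. Column totals: 162, 192, 220. Grand total N = 574.
Expected counts (row total × column total / N):
  OS A, UI: 142×162/574 = 40.077
  OS A, Network: 142×192/574 = 47.498
  OS A, Storage: 142×220/574 = 54.425
  OS B, UI: 257×162/574 = 72.533
  OS B, Network: 257×192/574 = 85.965
  OS B, Storage: 257×220/574 = 98.502
  OS C, UI: 175×162/574 = 49.390
  OS C, Network: 175×192/574 = 58.537
  OS C, Storage: 175×220/574 = 67.073
Contributions (O − E)²/E:
  (31 − 40.077)²/40.077 = 2.0558
  (61 − 47.498)²/47.498 = 3.8381
  (50 − 54.425)²/54.425 = 0.3598
  (88 − 72.533)²/72.533 = 3.2982
  (90 − 85.965)²/85.965 = 0.1894
  (79 − 98.502)²/98.502 = 3.8611
  (43 − 49.390)²/49.390 = 0.8267
  (41 − 58.537)²/58.537 = 5.2539
  (91 − 67.073)²/67.073 = 8.5355
χ² = 2.0558 + 3.8381 + 0.3598 + 3.2982 + 0.1894 + 3.8611 + 0.8267 + 5.2539 + 8.5355 = 28.22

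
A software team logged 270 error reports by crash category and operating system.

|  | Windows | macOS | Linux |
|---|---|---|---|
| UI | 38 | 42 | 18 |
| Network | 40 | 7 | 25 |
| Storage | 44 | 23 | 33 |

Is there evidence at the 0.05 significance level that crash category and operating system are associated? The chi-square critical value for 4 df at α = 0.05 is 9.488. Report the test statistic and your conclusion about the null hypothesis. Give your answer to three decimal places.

Row totals: 98, 72, 100. Column totals: 122, 72, 76. Grand total N = 270.
Expected counts (row total × column total / N):
  UI, Windows: 98×122/270 = 44.2815
  UI, macOS: 98×72/270 = 26.1333
  UI, Linux: 98×76/270 = 27.5852
  Network, Windows: 72×122/270 = 32.5333
  Network, macOS: 72×72/270 = 19.2000
  Network, Linux: 72×76/270 = 20.2667
  Storage, Windows: 100×122/270 = 45.1852
  Storage, macOS: 100×72/270 = 26.6667
  Storage, Linux: 100×76/270 = 28.1481
Contributions (O − E)²/E:
  (38 − 44.2815)²/44.2815 = 0.8911
  (42 − 26.1333)²/26.1333 = 9.6334
  (18 − 27.5852)²/27.5852 = 3.3306
  (40 − 32.5333)²/32.5333 = 1.7137
  (7 − 19.2000)²/19.2000 = 7.7521
  (25 − 20.2667)²/20.2667 = 1.1055
  (44 − 45.1852)²/45.1852 = 0.0311
  (23 − 26.6667)²/26.6667 = 0.5042
  (33 − 28.1481)²/28.1481 = 0.8363
χ² = 0.8911 + 9.6334 + 3.3306 + 1.7137 + 7.7521 + 1.1055 + 0.0311 + 0.5042 + 0.8363 = 25.798
df = (3−1)(3−1) = 4. Since 25.798 > 9.488, reject the null hypothesis of independence at α = 0.05.

25.798; reject H₀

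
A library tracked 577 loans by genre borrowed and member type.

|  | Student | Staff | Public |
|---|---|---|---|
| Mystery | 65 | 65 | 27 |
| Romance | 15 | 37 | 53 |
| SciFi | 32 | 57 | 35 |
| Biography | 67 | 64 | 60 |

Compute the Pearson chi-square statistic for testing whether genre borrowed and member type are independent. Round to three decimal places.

43.915

Row totals: 157, 105, 124, 191. Column totals: 179, 223, 175. Grand total N = 577.
Expected counts (row total × column total / N):
  Mystery, Student: 157×179/577 = 48.70537
  Mystery, Staff: 157×223/577 = 60.67764
  Mystery, Public: 157×175/577 = 47.61698
  Romance, Student: 105×179/577 = 32.57366
  Romance, Staff: 105×223/577 = 40.58059
  Romance, Public: 105×175/577 = 31.84575
  SciFi, Student: 124×179/577 = 38.46794
  SciFi, Staff: 124×223/577 = 47.92374
  SciFi, Public: 124×175/577 = 37.60832
  Biography, Student: 191×179/577 = 59.25303
  Biography, Staff: 191×223/577 = 73.81802
  Biography, Public: 191×175/577 = 57.92894
Contributions (O − E)²/E:
  (65 − 48.70537)²/48.70537 = 5.4515
  (65 − 60.67764)²/60.67764 = 0.3079
  (27 − 47.61698)²/47.61698 = 8.9266
  (15 − 32.57366)²/32.57366 = 9.4811
  (37 − 40.58059)²/40.58059 = 0.3159
  (53 − 31.84575)²/31.84575 = 14.0522
  (32 − 38.46794)²/38.46794 = 1.0875
  (57 − 47.92374)²/47.92374 = 1.7189
  (35 − 37.60832)²/37.60832 = 0.1809
  (67 − 59.25303)²/59.25303 = 1.0129
  (64 − 73.81802)²/73.81802 = 1.3058
  (60 − 57.92894)²/57.92894 = 0.0740
χ² = 5.4515 + 0.3079 + 8.9266 + 9.4811 + 0.3159 + 14.0522 + 1.0875 + 1.7189 + 0.1809 + 1.0129 + 1.3058 + 0.0740 = 43.915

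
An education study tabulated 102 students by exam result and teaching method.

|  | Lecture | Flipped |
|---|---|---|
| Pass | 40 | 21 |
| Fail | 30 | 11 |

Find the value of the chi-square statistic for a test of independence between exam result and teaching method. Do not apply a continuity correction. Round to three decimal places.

Row totals: 61, 41. Column totals: 70, 32. Grand total N = 102.
Expected counts (row total × column total / N):
  Pass, Lecture: 61×70/102 = 41.8627
  Pass, Flipped: 61×32/102 = 19.1373
  Fail, Lecture: 41×70/102 = 28.1373
  Fail, Flipped: 41×32/102 = 12.8627
Contributions (O − E)²/E:
  (40 − 41.8627)²/41.8627 = 0.0829
  (21 − 19.1373)²/19.1373 = 0.1813
  (30 − 28.1373)²/28.1373 = 0.1233
  (11 − 12.8627)²/12.8627 = 0.2697
χ² = 0.0829 + 0.1813 + 0.1233 + 0.2697 = 0.657

0.657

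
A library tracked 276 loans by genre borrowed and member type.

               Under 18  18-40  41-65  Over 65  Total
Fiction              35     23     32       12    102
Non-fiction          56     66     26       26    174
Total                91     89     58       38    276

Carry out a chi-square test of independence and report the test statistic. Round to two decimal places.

Grand total N = 276.
Expected counts (row total × column total / N):
  Fiction, Under 18: 102×91/276 = 33.630
  Fiction, 18-40: 102×89/276 = 32.891
  Fiction, 41-65: 102×58/276 = 21.435
  Fiction, Over 65: 102×38/276 = 14.043
  Non-fiction, Under 18: 174×91/276 = 57.370
  Non-fiction, 18-40: 174×89/276 = 56.109
  Non-fiction, 41-65: 174×58/276 = 36.565
  Non-fiction, Over 65: 174×38/276 = 23.957
Contributions (O − E)²/E:
  (35 − 33.630)²/33.630 = 0.0558
  (23 − 32.891)²/32.891 = 2.9744
  (32 − 21.435)²/21.435 = 5.2073
  (12 − 14.043)²/14.043 = 0.2972
  (56 − 57.370)²/57.370 = 0.0327
  (66 − 56.109)²/56.109 = 1.7436
  (26 − 36.565)²/36.565 = 3.0526
  (26 − 23.957)²/23.957 = 0.1742
χ² = 0.0558 + 2.9744 + 5.2073 + 0.2972 + 0.0327 + 1.7436 + 3.0526 + 0.1742 = 13.54

13.54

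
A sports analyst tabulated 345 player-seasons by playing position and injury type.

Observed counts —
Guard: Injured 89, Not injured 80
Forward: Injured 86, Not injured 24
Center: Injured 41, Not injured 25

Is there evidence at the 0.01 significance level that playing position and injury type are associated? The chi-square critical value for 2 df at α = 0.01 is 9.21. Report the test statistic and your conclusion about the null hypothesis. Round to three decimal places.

18.544; reject H₀

Row totals: 169, 110, 66. Column totals: 216, 129. Grand total N = 345.
Expected counts (row total × column total / N):
  Guard, Injured: 169×216/345 = 105.8087
  Guard, Not injured: 169×129/345 = 63.1913
  Forward, Injured: 110×216/345 = 68.8696
  Forward, Not injured: 110×129/345 = 41.1304
  Center, Injured: 66×216/345 = 41.3217
  Center, Not injured: 66×129/345 = 24.6783
Contributions (O − E)²/E:
  (89 − 105.8087)²/105.8087 = 2.6702
  (80 − 63.1913)²/63.1913 = 4.4711
  (86 − 68.8696)²/68.8696 = 4.2610
  (24 − 41.1304)²/41.1304 = 7.1346
  (41 − 41.3217)²/41.3217 = 0.0025
  (25 − 24.6783)²/24.6783 = 0.0042
χ² = 2.6702 + 4.4711 + 4.2610 + 7.1346 + 0.0025 + 0.0042 = 18.544
df = (3−1)(2−1) = 2. Since 18.544 > 9.21, reject the null hypothesis of independence at α = 0.01.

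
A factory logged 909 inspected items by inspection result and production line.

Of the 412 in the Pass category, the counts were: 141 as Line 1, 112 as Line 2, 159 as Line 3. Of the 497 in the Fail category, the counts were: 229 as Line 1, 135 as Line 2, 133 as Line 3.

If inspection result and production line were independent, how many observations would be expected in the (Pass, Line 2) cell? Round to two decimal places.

111.95

Row total (Pass) = 412; column total (Line 2) = 247; grand total N = 909.
Expected count = (row total × column total) / N = 412 × 247 / 909 = 111.95.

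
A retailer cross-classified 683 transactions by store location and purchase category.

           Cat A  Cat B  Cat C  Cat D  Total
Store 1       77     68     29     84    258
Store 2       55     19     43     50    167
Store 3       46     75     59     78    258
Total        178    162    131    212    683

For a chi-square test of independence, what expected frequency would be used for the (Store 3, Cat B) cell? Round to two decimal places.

Row total (Store 3) = 258; column total (Cat B) = 162; grand total N = 683.
Expected count = (row total × column total) / N = 258 × 162 / 683 = 61.19.

61.19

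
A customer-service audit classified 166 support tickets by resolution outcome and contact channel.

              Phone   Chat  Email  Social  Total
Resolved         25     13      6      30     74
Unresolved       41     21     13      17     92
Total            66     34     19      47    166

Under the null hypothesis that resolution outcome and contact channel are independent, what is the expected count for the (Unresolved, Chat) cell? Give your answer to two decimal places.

18.84

Row total (Unresolved) = 92; column total (Chat) = 34; grand total N = 166.
Expected count = (row total × column total) / N = 92 × 34 / 166 = 18.84.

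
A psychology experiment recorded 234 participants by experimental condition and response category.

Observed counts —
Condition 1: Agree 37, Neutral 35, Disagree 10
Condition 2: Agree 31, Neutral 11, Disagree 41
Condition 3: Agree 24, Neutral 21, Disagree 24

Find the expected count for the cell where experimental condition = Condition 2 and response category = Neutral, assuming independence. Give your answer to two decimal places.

23.76

Row total (Condition 2) = 83; column total (Neutral) = 67; grand total N = 234.
Expected count = (row total × column total) / N = 83 × 67 / 234 = 23.76.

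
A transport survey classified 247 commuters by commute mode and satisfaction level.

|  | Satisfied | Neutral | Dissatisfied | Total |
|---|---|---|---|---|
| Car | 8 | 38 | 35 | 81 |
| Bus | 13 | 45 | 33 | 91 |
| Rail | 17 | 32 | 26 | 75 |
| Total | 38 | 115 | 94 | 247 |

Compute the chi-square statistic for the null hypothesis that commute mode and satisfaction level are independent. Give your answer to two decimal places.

Grand total N = 247.
Expected counts (row total × column total / N):
  Car, Satisfied: 81×38/247 = 12.462
  Car, Neutral: 81×115/247 = 37.713
  Car, Dissatisfied: 81×94/247 = 30.826
  Bus, Satisfied: 91×38/247 = 14.000
  Bus, Neutral: 91×115/247 = 42.368
  Bus, Dissatisfied: 91×94/247 = 34.632
  Rail, Satisfied: 75×38/247 = 11.538
  Rail, Neutral: 75×115/247 = 34.919
  Rail, Dissatisfied: 75×94/247 = 28.543
Contributions (O − E)²/E:
  (8 − 12.462)²/12.462 = 1.5976
  (38 − 37.713)²/37.713 = 0.0022
  (35 − 30.826)²/30.826 = 0.5652
  (13 − 14.000)²/14.000 = 0.0714
  (45 − 42.368)²/42.368 = 0.1635
  (33 − 34.632)²/34.632 = 0.0769
  (17 − 11.538)²/11.538 = 2.5857
  (32 − 34.919)²/34.919 = 0.2440
  (26 − 28.543)²/28.543 = 0.2266
χ² = 1.5976 + 0.0022 + 0.5652 + 0.0714 + 0.1635 + 0.0769 + 2.5857 + 0.2440 + 0.2266 = 5.53

5.53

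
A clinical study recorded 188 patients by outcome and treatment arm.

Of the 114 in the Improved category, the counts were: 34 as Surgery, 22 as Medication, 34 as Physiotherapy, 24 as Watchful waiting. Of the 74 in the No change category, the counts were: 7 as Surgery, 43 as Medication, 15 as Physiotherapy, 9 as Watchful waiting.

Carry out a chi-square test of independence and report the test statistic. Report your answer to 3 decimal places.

Row totals: 114, 74. Column totals: 41, 65, 49, 33. Grand total N = 188.
Expected counts (row total × column total / N):
  Improved, Surgery: 114×41/188 = 24.8617
  Improved, Medication: 114×65/188 = 39.4149
  Improved, Physiotherapy: 114×49/188 = 29.7128
  Improved, Watchful waiting: 114×33/188 = 20.0106
  No change, Surgery: 74×41/188 = 16.1383
  No change, Medication: 74×65/188 = 25.5851
  No change, Physiotherapy: 74×49/188 = 19.2872
  No change, Watchful waiting: 74×33/188 = 12.9894
Contributions (O − E)²/E:
  (34 − 24.8617)²/24.8617 = 3.3589
  (22 − 39.4149)²/39.4149 = 7.6945
  (34 − 29.7128)²/29.7128 = 0.6186
  (24 − 20.0106)²/20.0106 = 0.7953
  (7 − 16.1383)²/16.1383 = 5.1746
  (43 − 25.5851)²/25.5851 = 11.8537
  (15 − 19.2872)²/19.2872 = 0.9530
  (9 − 12.9894)²/12.9894 = 1.2253
χ² = 3.3589 + 7.6945 + 0.6186 + 0.7953 + 5.1746 + 11.8537 + 0.9530 + 1.2253 = 31.674

31.674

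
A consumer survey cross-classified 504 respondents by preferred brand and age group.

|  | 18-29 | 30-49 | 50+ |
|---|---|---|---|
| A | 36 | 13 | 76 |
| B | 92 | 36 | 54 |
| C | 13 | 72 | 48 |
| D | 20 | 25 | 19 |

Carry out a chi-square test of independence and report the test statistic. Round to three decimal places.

Row totals: 125, 182, 133, 64. Column totals: 161, 146, 197. Grand total N = 504.
Expected counts (row total × column total / N):
  A, 18-29: 125×161/504 = 39.9306
  A, 30-49: 125×146/504 = 36.2103
  A, 50+: 125×197/504 = 48.8591
  B, 18-29: 182×161/504 = 58.1389
  B, 30-49: 182×146/504 = 52.7222
  B, 50+: 182×197/504 = 71.1389
  C, 18-29: 133×161/504 = 42.4861
  C, 30-49: 133×146/504 = 38.5278
  C, 50+: 133×197/504 = 51.9861
  D, 18-29: 64×161/504 = 20.4444
  D, 30-49: 64×146/504 = 18.5397
  D, 50+: 64×197/504 = 25.0159
Contributions (O − E)²/E:
  (36 − 39.9306)²/39.9306 = 0.3869
  (13 − 36.2103)²/36.2103 = 14.8775
  (76 − 48.8591)²/48.8591 = 15.0766
  (92 − 58.1389)²/58.1389 = 19.7213
  (36 − 52.7222)²/52.7222 = 5.3039
  (54 − 71.1389)²/71.1389 = 4.1291
  (13 − 42.4861)²/42.4861 = 20.4639
  (72 − 38.5278)²/38.5278 = 29.0800
  (48 − 51.9861)²/51.9861 = 0.3056
  (20 − 20.4444)²/20.4444 = 0.0097
  (25 − 18.5397)²/18.5397 = 2.2511
  (19 − 25.0159)²/25.0159 = 1.4467
χ² = 0.3869 + 14.8775 + 15.0766 + 19.7213 + 5.3039 + 4.1291 + 20.4639 + 29.0800 + 0.3056 + 0.0097 + 2.2511 + 1.4467 = 113.052

113.052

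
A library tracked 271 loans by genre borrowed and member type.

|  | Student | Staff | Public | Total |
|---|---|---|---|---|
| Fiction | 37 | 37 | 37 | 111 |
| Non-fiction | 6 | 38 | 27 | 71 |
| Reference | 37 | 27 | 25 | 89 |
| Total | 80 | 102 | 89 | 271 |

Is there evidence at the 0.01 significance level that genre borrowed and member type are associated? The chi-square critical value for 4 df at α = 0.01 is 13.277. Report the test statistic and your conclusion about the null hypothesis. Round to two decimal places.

Grand total N = 271.
Expected counts (row total × column total / N):
  Fiction, Student: 111×80/271 = 32.768
  Fiction, Staff: 111×102/271 = 41.779
  Fiction, Public: 111×89/271 = 36.454
  Non-fiction, Student: 71×80/271 = 20.959
  Non-fiction, Staff: 71×102/271 = 26.723
  Non-fiction, Public: 71×89/271 = 23.317
  Reference, Student: 89×80/271 = 26.273
  Reference, Staff: 89×102/271 = 33.498
  Reference, Public: 89×89/271 = 29.229
Contributions (O − E)²/E:
  (37 − 32.768)²/32.768 = 0.5466
  (37 − 41.779)²/41.779 = 0.5467
  (37 − 36.454)²/36.454 = 0.0082
  (6 − 20.959)²/20.959 = 10.6766
  (38 − 26.723)²/26.723 = 4.7588
  (27 − 23.317)²/23.317 = 0.5817
  (37 − 26.273)²/26.273 = 4.3797
  (27 − 33.498)²/33.498 = 1.2605
  (25 − 29.229)²/29.229 = 0.6119
χ² = 0.5466 + 0.5467 + 0.0082 + 10.6766 + 4.7588 + 0.5817 + 4.3797 + 1.2605 + 0.6119 = 23.37
df = (3−1)(3−1) = 4. Since 23.37 > 13.277, reject the null hypothesis of independence at α = 0.01.

23.37; reject H₀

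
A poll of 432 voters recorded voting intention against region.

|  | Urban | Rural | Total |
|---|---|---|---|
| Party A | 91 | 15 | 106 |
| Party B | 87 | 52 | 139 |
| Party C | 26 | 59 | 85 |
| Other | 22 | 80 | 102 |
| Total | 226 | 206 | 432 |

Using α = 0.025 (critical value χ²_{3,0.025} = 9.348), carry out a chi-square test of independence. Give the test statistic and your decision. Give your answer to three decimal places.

Grand total N = 432.
Expected counts (row total × column total / N):
  Party A, Urban: 106×226/432 = 55.4537
  Party A, Rural: 106×206/432 = 50.5463
  Party B, Urban: 139×226/432 = 72.7176
  Party B, Rural: 139×206/432 = 66.2824
  Party C, Urban: 85×226/432 = 44.4676
  Party C, Rural: 85×206/432 = 40.5324
  Other, Urban: 102×226/432 = 53.3611
  Other, Rural: 102×206/432 = 48.6389
Contributions (O − E)²/E:
  (91 − 55.4537)²/55.4537 = 22.7855
  (15 − 50.5463)²/50.5463 = 24.9977
  (87 − 72.7176)²/72.7176 = 2.8052
  (52 − 66.2824)²/66.2824 = 3.0775
  (26 − 44.4676)²/44.4676 = 7.6697
  (59 − 40.5324)²/40.5324 = 8.4143
  (22 − 53.3611)²/53.3611 = 18.4314
  (80 − 48.6389)²/48.6389 = 20.2208
χ² = 22.7855 + 24.9977 + 2.8052 + 3.0775 + 7.6697 + 8.4143 + 18.4314 + 20.2208 = 108.402
df = (4−1)(2−1) = 3. Since 108.402 > 9.348, reject the null hypothesis of independence at α = 0.025.

108.402; reject H₀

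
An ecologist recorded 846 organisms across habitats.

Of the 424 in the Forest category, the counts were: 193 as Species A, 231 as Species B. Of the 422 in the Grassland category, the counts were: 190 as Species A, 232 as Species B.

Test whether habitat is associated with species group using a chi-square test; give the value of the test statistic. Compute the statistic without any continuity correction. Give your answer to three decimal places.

Row totals: 424, 422. Column totals: 383, 463. Grand total N = 846.
Expected counts (row total × column total / N):
  Forest, Species A: 424×383/846 = 191.9527
  Forest, Species B: 424×463/846 = 232.0473
  Grassland, Species A: 422×383/846 = 191.0473
  Grassland, Species B: 422×463/846 = 230.9527
Contributions (O − E)²/E:
  (193 − 191.9527)²/191.9527 = 0.0057
  (231 − 232.0473)²/232.0473 = 0.0047
  (190 − 191.0473)²/191.0473 = 0.0057
  (232 − 230.9527)²/230.9527 = 0.0047
χ² = 0.0057 + 0.0047 + 0.0057 + 0.0047 = 0.021

0.021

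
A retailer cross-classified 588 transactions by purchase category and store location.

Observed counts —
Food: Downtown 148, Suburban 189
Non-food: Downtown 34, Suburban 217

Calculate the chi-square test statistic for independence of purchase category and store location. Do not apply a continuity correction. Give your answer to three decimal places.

Row totals: 337, 251. Column totals: 182, 406. Grand total N = 588.
Expected counts (row total × column total / N):
  Food, Downtown: 337×182/588 = 104.3095
  Food, Suburban: 337×406/588 = 232.6905
  Non-food, Downtown: 251×182/588 = 77.6905
  Non-food, Suburban: 251×406/588 = 173.3095
Contributions (O − E)²/E:
  (148 − 104.3095)²/104.3095 = 18.3000
  (189 − 232.6905)²/232.6905 = 8.2034
  (34 − 77.6905)²/77.6905 = 24.5701
  (217 − 173.3095)²/173.3095 = 11.0142
χ² = 18.3000 + 8.2034 + 24.5701 + 11.0142 = 62.088

62.088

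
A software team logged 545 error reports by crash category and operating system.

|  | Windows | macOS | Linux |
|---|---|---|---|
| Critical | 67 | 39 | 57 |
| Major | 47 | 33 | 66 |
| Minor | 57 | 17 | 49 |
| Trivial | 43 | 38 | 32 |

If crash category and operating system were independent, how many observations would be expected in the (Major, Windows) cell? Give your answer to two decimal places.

57.33

Row total (Major) = 146; column total (Windows) = 214; grand total N = 545.
Expected count = (row total × column total) / N = 146 × 214 / 545 = 57.33.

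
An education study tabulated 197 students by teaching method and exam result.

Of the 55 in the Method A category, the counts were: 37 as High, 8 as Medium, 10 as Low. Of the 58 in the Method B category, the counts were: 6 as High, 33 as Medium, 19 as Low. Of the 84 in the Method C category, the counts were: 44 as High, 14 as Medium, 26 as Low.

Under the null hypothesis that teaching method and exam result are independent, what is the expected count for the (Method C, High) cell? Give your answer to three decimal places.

37.096

Row total (Method C) = 84; column total (High) = 87; grand total N = 197.
Expected count = (row total × column total) / N = 84 × 87 / 197 = 37.096.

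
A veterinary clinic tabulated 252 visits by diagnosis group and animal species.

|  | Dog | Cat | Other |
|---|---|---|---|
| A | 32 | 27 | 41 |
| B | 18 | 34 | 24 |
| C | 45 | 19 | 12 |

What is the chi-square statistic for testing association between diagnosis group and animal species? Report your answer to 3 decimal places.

29.009

Row totals: 100, 76, 76. Column totals: 95, 80, 77. Grand total N = 252.
Expected counts (row total × column total / N):
  A, Dog: 100×95/252 = 37.6984
  A, Cat: 100×80/252 = 31.7460
  A, Other: 100×77/252 = 30.5556
  B, Dog: 76×95/252 = 28.6508
  B, Cat: 76×80/252 = 24.1270
  B, Other: 76×77/252 = 23.2222
  C, Dog: 76×95/252 = 28.6508
  C, Cat: 76×80/252 = 24.1270
  C, Other: 76×77/252 = 23.2222
Contributions (O − E)²/E:
  (32 − 37.6984)²/37.6984 = 0.8614
  (27 − 31.7460)²/31.7460 = 0.7095
  (41 − 30.5556)²/30.5556 = 3.5701
  (18 − 28.6508)²/28.6508 = 3.9594
  (34 − 24.1270)²/24.1270 = 4.0401
  (24 − 23.2222)²/23.2222 = 0.0261
  (45 − 28.6508)²/28.6508 = 9.3295
  (19 − 24.1270)²/24.1270 = 1.0895
  (12 − 23.2222)²/23.2222 = 5.4232
χ² = 0.8614 + 0.7095 + 3.5701 + 3.9594 + 4.0401 + 0.0261 + 9.3295 + 1.0895 + 5.4232 = 29.009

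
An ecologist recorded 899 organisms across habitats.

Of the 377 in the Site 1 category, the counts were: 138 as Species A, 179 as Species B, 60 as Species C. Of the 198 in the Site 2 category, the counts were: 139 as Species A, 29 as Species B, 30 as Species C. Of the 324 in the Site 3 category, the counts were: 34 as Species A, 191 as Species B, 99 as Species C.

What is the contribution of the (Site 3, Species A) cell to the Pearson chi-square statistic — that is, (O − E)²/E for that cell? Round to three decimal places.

54.398

Row total (Site 3) = 324; column total (Species A) = 311; N = 899.
Expected count E = 324 × 311 / 899 = 112.08454.
Contribution = (O − E)²/E = (34 − 112.08454)² / 112.08454 = 54.398.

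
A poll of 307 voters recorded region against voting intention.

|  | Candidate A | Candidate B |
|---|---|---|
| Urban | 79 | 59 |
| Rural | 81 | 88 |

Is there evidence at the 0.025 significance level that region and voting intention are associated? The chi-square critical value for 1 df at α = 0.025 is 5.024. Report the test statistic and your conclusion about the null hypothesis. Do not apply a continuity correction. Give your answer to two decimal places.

Row totals: 138, 169. Column totals: 160, 147. Grand total N = 307.
Expected counts (row total × column total / N):
  Urban, Candidate A: 138×160/307 = 71.922
  Urban, Candidate B: 138×147/307 = 66.078
  Rural, Candidate A: 169×160/307 = 88.078
  Rural, Candidate B: 169×147/307 = 80.922
Contributions (O − E)²/E:
  (79 − 71.922)²/71.922 = 0.6966
  (59 − 66.078)²/66.078 = 0.7582
  (81 − 88.078)²/88.078 = 0.5688
  (88 − 80.922)²/80.922 = 0.6191
χ² = 0.6966 + 0.7582 + 0.5688 + 0.6191 = 2.64
df = (2−1)(2−1) = 1. Since 2.64 < 5.024, fail to reject the null hypothesis of independence at α = 0.025.

2.64; fail to reject H₀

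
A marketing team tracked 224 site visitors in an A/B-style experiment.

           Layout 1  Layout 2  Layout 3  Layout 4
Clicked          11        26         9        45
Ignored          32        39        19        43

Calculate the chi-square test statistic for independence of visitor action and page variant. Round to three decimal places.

Row totals: 91, 133. Column totals: 43, 65, 28, 88. Grand total N = 224.
Expected counts (row total × column total / N):
  Clicked, Layout 1: 91×43/224 = 17.4688
  Clicked, Layout 2: 91×65/224 = 26.4062
  Clicked, Layout 3: 91×28/224 = 11.3750
  Clicked, Layout 4: 91×88/224 = 35.7500
  Ignored, Layout 1: 133×43/224 = 25.5312
  Ignored, Layout 2: 133×65/224 = 38.5938
  Ignored, Layout 3: 133×28/224 = 16.6250
  Ignored, Layout 4: 133×88/224 = 52.2500
Contributions (O − E)²/E:
  (11 − 17.4688)²/17.4688 = 2.3954
  (26 − 26.4062)²/26.4062 = 0.0062
  (9 − 11.3750)²/11.3750 = 0.4959
  (45 − 35.7500)²/35.7500 = 2.3934
  (32 − 25.5312)²/25.5312 = 1.6390
  (39 − 38.5938)²/38.5938 = 0.0043
  (19 − 16.6250)²/16.6250 = 0.3393
  (43 − 52.2500)²/52.2500 = 1.6376
χ² = 2.3954 + 0.0062 + 0.4959 + 2.3934 + 1.6390 + 0.0043 + 0.3393 + 1.6376 = 8.911

8.911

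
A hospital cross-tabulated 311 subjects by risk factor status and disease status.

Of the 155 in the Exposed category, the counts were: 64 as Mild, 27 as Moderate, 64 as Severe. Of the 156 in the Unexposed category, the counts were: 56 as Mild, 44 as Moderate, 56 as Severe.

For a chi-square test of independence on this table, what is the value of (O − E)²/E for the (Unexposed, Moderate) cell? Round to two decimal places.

Row total (Unexposed) = 156; column total (Moderate) = 71; N = 311.
Expected count E = 156 × 71 / 311 = 35.614.
Contribution = (O − E)²/E = (44 − 35.614)² / 35.614 = 1.97.

1.97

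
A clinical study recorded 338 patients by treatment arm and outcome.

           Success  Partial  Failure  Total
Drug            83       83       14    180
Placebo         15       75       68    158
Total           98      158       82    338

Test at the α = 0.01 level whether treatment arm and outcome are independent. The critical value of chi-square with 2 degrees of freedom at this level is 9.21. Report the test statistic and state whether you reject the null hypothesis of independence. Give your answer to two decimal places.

Grand total N = 338.
Expected counts (row total × column total / N):
  Drug, Success: 180×98/338 = 52.189
  Drug, Partial: 180×158/338 = 84.142
  Drug, Failure: 180×82/338 = 43.669
  Placebo, Success: 158×98/338 = 45.811
  Placebo, Partial: 158×158/338 = 73.858
  Placebo, Failure: 158×82/338 = 38.331
Contributions (O − E)²/E:
  (83 − 52.189)²/52.189 = 18.1900
  (83 − 84.142)²/84.142 = 0.0155
  (14 − 43.669)²/43.669 = 20.1573
  (15 − 45.811)²/45.811 = 20.7225
  (75 − 73.858)²/73.858 = 0.0177
  (68 − 38.331)²/38.331 = 22.9644
χ² = 18.1900 + 0.0155 + 20.1573 + 20.7225 + 0.0177 + 22.9644 = 82.07
df = (2−1)(3−1) = 2. Since 82.07 > 9.21, reject the null hypothesis of independence at α = 0.01.

82.07; reject H₀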